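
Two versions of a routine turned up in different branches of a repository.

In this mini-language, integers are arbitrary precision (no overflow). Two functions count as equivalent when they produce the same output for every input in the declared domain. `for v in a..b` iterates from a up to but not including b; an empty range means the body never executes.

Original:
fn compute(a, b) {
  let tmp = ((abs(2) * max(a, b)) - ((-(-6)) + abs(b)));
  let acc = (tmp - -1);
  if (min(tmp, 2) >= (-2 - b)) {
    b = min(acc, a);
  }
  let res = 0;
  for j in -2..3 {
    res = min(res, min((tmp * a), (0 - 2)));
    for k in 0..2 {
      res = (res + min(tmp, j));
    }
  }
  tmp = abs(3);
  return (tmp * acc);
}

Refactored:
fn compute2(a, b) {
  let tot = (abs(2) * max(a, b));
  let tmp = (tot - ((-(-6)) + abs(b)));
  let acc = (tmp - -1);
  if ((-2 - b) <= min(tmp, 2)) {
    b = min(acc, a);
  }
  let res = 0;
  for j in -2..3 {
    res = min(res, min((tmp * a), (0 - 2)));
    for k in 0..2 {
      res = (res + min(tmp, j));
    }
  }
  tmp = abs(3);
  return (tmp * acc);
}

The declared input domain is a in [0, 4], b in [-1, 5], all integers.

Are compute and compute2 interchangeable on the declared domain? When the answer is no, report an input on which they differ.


Differences: comparison usage differs, statement counts differ, local variable names differ — yet all 35 inputs agree.
verdict: equivalent


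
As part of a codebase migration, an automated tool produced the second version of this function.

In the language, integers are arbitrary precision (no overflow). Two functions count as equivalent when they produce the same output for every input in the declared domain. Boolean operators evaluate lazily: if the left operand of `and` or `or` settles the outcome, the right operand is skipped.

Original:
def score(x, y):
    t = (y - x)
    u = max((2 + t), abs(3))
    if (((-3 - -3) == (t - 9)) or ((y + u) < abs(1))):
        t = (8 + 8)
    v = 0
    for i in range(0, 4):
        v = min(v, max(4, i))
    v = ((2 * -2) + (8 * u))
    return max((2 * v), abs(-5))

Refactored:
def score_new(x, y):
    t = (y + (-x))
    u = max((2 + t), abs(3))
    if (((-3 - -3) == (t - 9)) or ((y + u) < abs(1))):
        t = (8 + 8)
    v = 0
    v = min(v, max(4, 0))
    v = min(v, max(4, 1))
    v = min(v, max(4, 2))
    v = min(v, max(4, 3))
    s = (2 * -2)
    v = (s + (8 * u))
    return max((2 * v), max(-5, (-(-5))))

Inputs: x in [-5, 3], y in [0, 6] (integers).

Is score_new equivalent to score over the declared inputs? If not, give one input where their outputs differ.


Behavior is preserved: although local variable names differ; also statement counts differ; also min/max/abs usage differs; also constant usage differs; also arithmetic usage differs; also loop structure differs, the outputs never diverge.
Spot check at x=0, y=2 — score: t becomes 2; next u becomes 4; next (((-3 - -3) == (t - 9)) or ((y + u) < abs(1))) evaluates to false; next v becomes 0; next at i=0:; next v becomes 0; next at i=1:; next v becomes 0; next at i=2:; next v becomes 0; next at i=3:; next v becomes 0; next v becomes 28; next final value 56. score_new: t becomes 2; next u becomes 4; next (((-3 - -3) == (t - 9)) or ((y + u) < abs(1))) evaluates to false; next v becomes 0; next v becomes 0; next v becomes 0; next v becomes 0; next v becomes 0; next s becomes -4; next v becomes 28; next final value 56. Both give 56.
Every one of the 63 inputs gives matching results.
verdict: equivalent


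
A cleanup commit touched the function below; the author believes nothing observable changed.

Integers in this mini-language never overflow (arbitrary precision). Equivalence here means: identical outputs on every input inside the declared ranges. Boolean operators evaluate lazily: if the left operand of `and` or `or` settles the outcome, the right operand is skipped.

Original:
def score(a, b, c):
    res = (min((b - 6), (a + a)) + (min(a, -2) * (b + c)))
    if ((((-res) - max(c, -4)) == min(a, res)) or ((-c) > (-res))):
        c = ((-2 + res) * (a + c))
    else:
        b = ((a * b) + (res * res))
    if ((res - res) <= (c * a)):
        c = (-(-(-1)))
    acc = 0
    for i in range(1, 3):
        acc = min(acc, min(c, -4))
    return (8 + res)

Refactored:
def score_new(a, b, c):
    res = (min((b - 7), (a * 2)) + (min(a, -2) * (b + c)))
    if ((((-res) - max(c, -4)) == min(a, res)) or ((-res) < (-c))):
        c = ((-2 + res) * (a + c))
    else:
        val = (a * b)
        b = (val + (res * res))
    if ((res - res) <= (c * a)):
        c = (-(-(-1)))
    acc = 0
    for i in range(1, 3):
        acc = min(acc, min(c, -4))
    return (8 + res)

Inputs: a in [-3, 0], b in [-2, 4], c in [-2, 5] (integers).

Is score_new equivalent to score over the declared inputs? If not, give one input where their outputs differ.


Try a=-3, b=-2, c=-2.
score: res := 4 | ((((-res) - max(c, -4)) == min(a, res)) or ((-c) > (-res))): true | c := -10 | ((res - res) <= (c * a)): true | c := -1 | acc := 0 | iter i=1: | acc := -4 | iter i=2: | acc := -4 | result 12
score_new: res := 3 | ((((-res) - max(c, -4)) == min(a, res)) or ((-res) < (-c))): true | c := -5 | ((res - res) <= (c * a)): true | c := -1 | acc := 0 | iter i=1: | acc := -4 | iter i=2: | acc := -4 | result 11
12 and 11 differ, so these are not the same function on this domain.
verdict: not equivalent; witness: a=-3, b=-2, c=-2


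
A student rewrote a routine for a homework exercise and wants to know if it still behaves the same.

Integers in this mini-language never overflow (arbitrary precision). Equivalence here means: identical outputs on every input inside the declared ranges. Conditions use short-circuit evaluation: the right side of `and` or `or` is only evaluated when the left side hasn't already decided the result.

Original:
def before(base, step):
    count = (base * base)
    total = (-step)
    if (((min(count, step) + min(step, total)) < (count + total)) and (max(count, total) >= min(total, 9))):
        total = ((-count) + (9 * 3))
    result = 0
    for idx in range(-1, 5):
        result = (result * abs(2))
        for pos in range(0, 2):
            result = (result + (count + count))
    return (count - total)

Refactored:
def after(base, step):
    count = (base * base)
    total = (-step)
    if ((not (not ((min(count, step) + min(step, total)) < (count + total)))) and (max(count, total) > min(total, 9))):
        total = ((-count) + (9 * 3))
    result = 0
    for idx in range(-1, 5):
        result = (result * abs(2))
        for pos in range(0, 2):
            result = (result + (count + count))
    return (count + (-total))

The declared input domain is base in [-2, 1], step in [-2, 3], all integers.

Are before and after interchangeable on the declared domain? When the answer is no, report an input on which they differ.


Take base=-1, step=-2.
before: count = 1; total = 2; (((min(count, step) + min(step, total)) < (count + total)) and (max(count, total) >= min(total, 9))) -> true; total = 26; result = 0; [idx=-1]; result = 0; [pos=0]; result = 2; [pos=1]; result = 4; [idx=0]; result = 8; [pos=0]; result = 10; [pos=1]; result = 12; [idx=1]; result = 24; [pos=0]; result = 26; [pos=1]; result = 28; [idx=2]; result = 56; [pos=0]; result = 58; [pos=1]; result = 60; [idx=3]; result = 120; [pos=0]; result = 122; [pos=1]; result = 124; [idx=4]; result = 248; [pos=0]; result = 250; [pos=1]; result = 252; return -25
after: count = 1; total = 2; ((not (not ((min(count, step) + min(step, total)) < (count + total)))) and (max(count, total) > min(total, 9))) -> false; result = 0; [idx=-1]; result = 0; [pos=0]; result = 2; [pos=1]; result = 4; [idx=0]; result = 8; [pos=0]; result = 10; [pos=1]; result = 12; [idx=1]; result = 24; [pos=0]; result = 26; [pos=1]; result = 28; [idx=2]; result = 56; [pos=0]; result = 58; [pos=1]; result = 60; [idx=3]; result = 120; [pos=0]; result = 122; [pos=1]; result = 124; [idx=4]; result = 248; [pos=0]; result = 250; [pos=1]; result = 252; return -1
-25 vs -1 — the two versions disagree here.
verdict: not equivalent; witness: base=-1, step=-2


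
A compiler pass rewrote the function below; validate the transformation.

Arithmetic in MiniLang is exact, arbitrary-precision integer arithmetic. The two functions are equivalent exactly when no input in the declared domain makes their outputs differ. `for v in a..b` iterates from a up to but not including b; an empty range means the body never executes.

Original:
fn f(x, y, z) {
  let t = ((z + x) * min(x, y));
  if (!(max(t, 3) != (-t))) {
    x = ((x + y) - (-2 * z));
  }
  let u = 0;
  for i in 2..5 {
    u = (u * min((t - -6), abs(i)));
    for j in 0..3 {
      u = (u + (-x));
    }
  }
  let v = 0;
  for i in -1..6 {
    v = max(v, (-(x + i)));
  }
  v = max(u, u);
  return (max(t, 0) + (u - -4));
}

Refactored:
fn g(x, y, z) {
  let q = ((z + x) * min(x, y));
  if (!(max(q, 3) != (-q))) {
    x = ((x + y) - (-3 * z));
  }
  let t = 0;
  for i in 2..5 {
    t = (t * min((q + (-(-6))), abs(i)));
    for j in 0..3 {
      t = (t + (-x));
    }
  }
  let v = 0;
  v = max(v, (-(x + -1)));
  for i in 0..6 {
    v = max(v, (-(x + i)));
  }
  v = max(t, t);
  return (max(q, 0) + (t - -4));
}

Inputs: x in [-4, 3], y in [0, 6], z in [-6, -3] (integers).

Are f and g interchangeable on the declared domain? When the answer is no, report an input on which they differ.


The rewrite breaks on x=1, y=1, z=-4, where the results are 238 and 394.
f: t becomes -3; next (!(max(t, 3) != (-t))) evaluates to true; next x becomes -6; next u becomes 0; next at i=2:; next u becomes 0; next at j=0:; next u becomes 6; next at j=1:; next u becomes 12; next at j=2:; next u becomes 18; next at i=3:; next u becomes 54; next at j=0:; next u becomes 60; next at j=1:; next u becomes 66; next at j=2:; next u becomes 72; next at i=4:; next u becomes 216; next at j=0:; next u becomes 222; next at j=1:; next u becomes 228; next at j=2:; next u becomes 234; next v becomes 0; next at i=-1:; next v becomes 7; next at i=0:; next v becomes 7; next at i=1:; next v becomes 7; next at i=2:; next v becomes 7; next at i=3:; next v becomes 7; next at i=4:; next v becomes 7; next at i=5:; next v becomes 7; next v becomes 234; next final value 238
g: q becomes -3; next (!(max(q, 3) != (-q))) evaluates to true; next x becomes -10; next t becomes 0; next at i=2:; next t becomes 0; next at j=0:; next t becomes 10; next at j=1:; next t becomes 20; next at j=2:; next t becomes 30; next at i=3:; next t becomes 90; next at j=0:; next t becomes 100; next at j=1:; next t becomes 110; next at j=2:; next t becomes 120; next at i=4:; next t becomes 360; next at j=0:; next t becomes 370; next at j=1:; next t becomes 380; next at j=2:; next t becomes 390; next v becomes 0; next v becomes 11; next at i=0:; next v becomes 11; next at i=1:; next v becomes 11; next at i=2:; next v becomes 11; next at i=3:; next v becomes 11; next at i=4:; next v becomes 11; next at i=5:; next v becomes 11; next v becomes 390; next final value 394
verdict: not equivalent; witness: x=1, y=1, z=-4


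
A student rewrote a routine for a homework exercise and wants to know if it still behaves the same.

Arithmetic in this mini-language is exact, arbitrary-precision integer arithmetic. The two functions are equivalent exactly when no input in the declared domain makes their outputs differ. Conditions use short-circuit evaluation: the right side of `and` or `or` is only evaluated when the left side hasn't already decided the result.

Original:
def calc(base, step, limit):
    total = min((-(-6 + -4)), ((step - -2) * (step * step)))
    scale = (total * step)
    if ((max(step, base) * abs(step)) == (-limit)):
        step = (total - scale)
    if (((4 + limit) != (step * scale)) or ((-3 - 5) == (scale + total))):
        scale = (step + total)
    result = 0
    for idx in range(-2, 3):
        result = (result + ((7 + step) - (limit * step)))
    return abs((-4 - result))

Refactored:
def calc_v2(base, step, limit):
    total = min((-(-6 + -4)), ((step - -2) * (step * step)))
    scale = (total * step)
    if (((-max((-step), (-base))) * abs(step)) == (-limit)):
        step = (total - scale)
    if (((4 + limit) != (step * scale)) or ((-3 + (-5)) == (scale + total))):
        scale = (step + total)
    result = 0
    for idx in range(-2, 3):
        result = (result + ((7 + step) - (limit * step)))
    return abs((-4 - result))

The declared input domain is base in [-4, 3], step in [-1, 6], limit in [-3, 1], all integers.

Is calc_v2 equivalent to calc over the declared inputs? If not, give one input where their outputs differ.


Take base=-4, step=1, limit=-1.
calc: total := 3 | scale := 3 | ((max(step, base) * abs(step)) == (-limit)): true | step := 0 | (((4 + limit) != (step * scale)) or ((-3 - 5) == (scale + total))): true | scale := 3 | result := 0 | iter idx=-2: | result := 7 | iter idx=-1: | result := 14 | iter idx=0: | result := 21 | iter idx=1: | result := 28 | iter idx=2: | result := 35 | result 39
calc_v2: total := 3 | scale := 3 | (((-max((-step), (-base))) * abs(step)) == (-limit)): false | (((4 + limit) != (step * scale)) or ((-3 + (-5)) == (scale + total))): false | result := 0 | iter idx=-2: | result := 9 | iter idx=-1: | result := 18 | iter idx=0: | result := 27 | iter idx=1: | result := 36 | iter idx=2: | result := 45 | result 49
39 != 49, so the rewrite changes behavior.
verdict: not equivalent; witness: base=-4, step=1, limit=-1


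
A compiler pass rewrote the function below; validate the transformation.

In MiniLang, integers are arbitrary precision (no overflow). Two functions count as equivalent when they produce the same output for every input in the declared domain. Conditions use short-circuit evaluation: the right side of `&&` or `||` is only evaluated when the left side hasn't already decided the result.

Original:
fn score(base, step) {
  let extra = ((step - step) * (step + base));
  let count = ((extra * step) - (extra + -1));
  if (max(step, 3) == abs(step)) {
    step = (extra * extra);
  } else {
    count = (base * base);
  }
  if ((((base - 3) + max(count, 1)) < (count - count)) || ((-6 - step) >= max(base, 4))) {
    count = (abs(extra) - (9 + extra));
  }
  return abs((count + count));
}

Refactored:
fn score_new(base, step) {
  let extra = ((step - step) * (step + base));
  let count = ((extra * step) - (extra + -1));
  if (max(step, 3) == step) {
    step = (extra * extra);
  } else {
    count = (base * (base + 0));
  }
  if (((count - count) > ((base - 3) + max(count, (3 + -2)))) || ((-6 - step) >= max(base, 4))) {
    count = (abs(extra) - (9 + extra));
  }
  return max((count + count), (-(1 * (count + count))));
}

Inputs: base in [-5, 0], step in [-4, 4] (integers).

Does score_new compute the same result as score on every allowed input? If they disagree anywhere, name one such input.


The rewrite breaks on base=-5, step=-3, where the results are 18 and 50.
score: extra = 0; count = 1; (max(step, 3) == abs(step)) -> true; step = 0; ((((base - 3) + max(count, 1)) < (count - count)) || ((-6 - step) >= max(base, 4))) -> true; count = -9; return 18
score_new: extra = 0; count = 1; (max(step, 3) == step) -> false; count = 25; (((count - count) > ((base - 3) + max(count, (3 + -2)))) || ((-6 - step) >= max(base, 4))) -> false; return 50
verdict: not equivalent; witness: base=-5, step=-3


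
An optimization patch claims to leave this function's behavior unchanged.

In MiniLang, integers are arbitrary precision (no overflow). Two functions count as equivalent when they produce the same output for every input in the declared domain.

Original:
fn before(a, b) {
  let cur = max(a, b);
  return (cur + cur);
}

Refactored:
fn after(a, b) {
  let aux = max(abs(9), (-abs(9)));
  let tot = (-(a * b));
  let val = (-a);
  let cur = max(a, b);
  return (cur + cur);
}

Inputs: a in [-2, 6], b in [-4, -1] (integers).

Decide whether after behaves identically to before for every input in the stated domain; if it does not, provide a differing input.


Equivalent. Whatever the rewrite altered, no input in the stated domain can expose a difference.
Checked all 36 inputs in the declared domain: the outputs agree on every one.
As a probe, take a=0, b=-2: before runs cur = 0; return 0; after runs aux = 9; tot = 0; val = 0; cur = 0; return 0; both end at 0.
verdict: equivalent


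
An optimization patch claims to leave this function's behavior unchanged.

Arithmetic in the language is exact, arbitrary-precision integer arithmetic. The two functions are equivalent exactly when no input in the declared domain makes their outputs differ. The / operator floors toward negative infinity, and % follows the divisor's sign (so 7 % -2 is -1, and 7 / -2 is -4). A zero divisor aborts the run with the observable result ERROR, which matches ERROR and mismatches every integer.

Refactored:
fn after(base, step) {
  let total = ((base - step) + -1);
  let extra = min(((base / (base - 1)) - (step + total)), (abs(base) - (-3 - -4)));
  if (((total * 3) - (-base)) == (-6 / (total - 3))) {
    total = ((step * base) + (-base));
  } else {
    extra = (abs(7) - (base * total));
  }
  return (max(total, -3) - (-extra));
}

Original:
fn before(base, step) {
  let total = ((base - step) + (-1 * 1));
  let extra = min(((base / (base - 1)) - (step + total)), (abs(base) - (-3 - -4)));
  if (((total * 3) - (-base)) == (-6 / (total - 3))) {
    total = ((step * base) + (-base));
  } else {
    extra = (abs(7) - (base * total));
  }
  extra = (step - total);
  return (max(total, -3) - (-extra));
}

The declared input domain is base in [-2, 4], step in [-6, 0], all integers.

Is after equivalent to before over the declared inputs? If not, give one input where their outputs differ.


Not equivalent: base=-2, step=-5 separates them (-5 vs 13).
before: total=2, then extra=1, then (((total * 3) - (-base)) == (-6 / (total - 3))) is false, then extra=11, then extra=-7, then returns -5
after: total=2, then extra=1, then (((total * 3) - (-base)) == (-6 / (total - 3))) is false, then extra=11, then returns 13
verdict: not equivalent; witness: base=-2, step=-5


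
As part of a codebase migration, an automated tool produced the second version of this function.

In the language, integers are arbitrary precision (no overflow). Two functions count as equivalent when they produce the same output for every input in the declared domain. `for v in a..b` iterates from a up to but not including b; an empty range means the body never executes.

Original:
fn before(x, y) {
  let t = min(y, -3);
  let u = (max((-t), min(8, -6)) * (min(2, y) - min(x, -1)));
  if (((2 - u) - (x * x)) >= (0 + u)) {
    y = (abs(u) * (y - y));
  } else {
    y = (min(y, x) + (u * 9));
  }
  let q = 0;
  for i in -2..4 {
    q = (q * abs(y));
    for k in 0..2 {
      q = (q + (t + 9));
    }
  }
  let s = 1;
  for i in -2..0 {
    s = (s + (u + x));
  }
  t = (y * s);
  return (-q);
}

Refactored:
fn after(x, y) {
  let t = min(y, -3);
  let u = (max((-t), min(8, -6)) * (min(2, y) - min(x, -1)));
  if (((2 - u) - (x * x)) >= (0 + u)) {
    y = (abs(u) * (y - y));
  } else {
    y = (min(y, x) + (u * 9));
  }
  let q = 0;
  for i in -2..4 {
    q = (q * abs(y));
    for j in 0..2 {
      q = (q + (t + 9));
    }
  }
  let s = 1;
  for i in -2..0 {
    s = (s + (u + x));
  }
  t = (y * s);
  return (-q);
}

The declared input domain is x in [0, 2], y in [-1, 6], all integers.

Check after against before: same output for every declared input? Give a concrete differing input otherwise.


Differences: local variable names differ — yet all 24 inputs agree.
verdict: equivalent


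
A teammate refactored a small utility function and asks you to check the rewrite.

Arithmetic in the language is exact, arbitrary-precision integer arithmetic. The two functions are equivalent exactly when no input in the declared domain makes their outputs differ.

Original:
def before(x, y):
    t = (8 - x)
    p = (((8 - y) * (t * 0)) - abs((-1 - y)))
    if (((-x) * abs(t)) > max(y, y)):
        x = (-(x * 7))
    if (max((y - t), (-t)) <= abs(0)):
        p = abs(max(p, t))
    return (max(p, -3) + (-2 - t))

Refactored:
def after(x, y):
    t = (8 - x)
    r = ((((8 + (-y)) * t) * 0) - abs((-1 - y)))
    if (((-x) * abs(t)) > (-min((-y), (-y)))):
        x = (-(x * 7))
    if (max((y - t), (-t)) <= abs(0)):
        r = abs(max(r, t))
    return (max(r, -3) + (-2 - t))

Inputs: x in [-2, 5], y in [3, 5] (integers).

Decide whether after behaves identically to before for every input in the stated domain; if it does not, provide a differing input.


This is a faithful refactor — arithmetic usage differs, local variable names differ, min/max/abs usage differs, but the computed results match everywhere.
Tracing x=-1, y=5: before: t := 9 | p := -6 | (((-x) * abs(t)) > max(y, y)): true | x := 7 | (max((y - t), (-t)) <= abs(0)): true | p := 9 | result -2 | after: t := 9 | r := -6 | (((-x) * abs(t)) > (-min((-y), (-y)))): true | x := 7 | (max((y - t), (-t)) <= abs(0)): true | r := 9 | result -2 — matching result -2.
Sweeping the whole domain (24 inputs) finds no disagreement.
verdict: equivalent


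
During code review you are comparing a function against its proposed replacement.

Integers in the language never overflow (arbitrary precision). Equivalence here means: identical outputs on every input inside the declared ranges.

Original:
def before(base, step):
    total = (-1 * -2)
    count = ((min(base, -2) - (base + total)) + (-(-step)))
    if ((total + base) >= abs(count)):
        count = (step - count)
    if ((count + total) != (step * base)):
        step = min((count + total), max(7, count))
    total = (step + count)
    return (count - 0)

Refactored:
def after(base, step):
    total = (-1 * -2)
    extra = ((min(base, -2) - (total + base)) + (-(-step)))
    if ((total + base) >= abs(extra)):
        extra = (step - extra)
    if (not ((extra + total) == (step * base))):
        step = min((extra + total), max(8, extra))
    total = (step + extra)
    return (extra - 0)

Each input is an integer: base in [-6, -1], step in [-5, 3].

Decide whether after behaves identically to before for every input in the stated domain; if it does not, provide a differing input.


The edit looks behavioral (`7` became `8`), but over these ranges it never changes the outcome.
One worked example (base=-3, step=-5) — before: total = 2; count = -7; ((total + base) >= abs(count)) -> false; ((count + total) != (step * base)) -> true; step = -5; total = -12; return -7; after: total = 2; extra = -7; ((total + base) >= abs(extra)) -> false; (not ((extra + total) == (step * base))) -> true; step = -5; total = -12; return -7; agreement on -7.
Checked all 54 inputs in the declared domain: the outputs agree on every one.
verdict: equivalent


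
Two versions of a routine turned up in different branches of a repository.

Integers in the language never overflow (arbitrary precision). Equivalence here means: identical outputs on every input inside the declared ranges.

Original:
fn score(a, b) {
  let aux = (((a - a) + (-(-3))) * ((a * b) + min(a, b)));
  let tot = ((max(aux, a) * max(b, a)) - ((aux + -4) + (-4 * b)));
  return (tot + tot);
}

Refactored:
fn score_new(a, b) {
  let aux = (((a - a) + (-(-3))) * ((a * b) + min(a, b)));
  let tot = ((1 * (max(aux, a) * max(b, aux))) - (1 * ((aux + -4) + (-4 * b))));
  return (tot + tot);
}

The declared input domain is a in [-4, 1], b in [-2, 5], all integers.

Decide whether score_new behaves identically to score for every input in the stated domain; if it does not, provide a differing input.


Take a=-4, b=-2.
score: aux = 12; tot = -40; return -80
score_new: aux = 12; tot = 128; return 256
-80 against 256: the behavior changed.
verdict: not equivalent; witness: a=-4, b=-2


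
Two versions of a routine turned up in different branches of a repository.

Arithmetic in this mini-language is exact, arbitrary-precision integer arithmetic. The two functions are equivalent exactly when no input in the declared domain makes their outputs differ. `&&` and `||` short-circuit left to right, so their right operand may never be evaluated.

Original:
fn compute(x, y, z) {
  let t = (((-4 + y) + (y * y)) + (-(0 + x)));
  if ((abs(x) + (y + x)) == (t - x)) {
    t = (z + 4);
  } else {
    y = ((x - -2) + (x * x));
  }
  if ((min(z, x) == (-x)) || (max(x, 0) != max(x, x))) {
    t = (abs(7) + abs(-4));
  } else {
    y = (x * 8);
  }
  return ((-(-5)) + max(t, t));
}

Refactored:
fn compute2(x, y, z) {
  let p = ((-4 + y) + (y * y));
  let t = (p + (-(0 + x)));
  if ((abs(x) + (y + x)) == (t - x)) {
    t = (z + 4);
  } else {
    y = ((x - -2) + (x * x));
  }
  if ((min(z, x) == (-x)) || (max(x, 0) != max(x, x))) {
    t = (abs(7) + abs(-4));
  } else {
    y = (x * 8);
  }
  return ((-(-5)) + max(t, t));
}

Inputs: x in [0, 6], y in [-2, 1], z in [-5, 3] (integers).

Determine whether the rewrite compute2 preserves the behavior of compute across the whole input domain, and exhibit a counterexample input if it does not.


Changes here: local variable names differ, statement counts differ; the full 252-point sweep finds no disagreement.
verdict: equivalent


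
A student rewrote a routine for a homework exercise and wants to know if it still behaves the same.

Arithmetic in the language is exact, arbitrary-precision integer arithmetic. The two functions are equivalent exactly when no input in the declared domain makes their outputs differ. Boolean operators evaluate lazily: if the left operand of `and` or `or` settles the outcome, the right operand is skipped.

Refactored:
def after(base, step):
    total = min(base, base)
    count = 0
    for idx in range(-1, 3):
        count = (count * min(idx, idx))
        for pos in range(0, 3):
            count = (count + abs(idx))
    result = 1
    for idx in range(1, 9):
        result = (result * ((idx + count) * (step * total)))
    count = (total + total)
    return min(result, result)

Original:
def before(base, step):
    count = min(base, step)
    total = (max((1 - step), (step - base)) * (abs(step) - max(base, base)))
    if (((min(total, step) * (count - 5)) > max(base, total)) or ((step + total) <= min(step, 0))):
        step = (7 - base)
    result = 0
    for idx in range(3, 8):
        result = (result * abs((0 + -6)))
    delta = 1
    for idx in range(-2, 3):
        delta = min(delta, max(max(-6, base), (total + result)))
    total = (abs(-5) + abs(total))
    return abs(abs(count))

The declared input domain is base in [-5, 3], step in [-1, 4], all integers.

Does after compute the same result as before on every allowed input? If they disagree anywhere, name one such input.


These are not equivalent — on base=-5, step=-1 the outputs split (5 vs 1984027500000000).
before: count=-5, then total=24, then (((min(total, step) * (count - 5)) > max(base, total)) or ((step + total) <= min(step, 0))) is false, then result=0, then (idx=3), then result=0, then (idx=4), then result=0, then (idx=5), then result=0, then (idx=6), then result=0, then (idx=7), then result=0, then delta=1, then (idx=-2), then delta=1, then (idx=-1), then delta=1, then (idx=0), then delta=1, then (idx=1), then delta=1, then (idx=2), then delta=1, then total=29, then returns 5
after: total=-5, then count=0, then (idx=-1), then count=0, then (pos=0), then count=1, then (pos=1), then count=2, then (pos=2), then count=3, then (idx=0), then count=0, then (pos=0), then count=0, then (pos=1), then count=0, then (pos=2), then count=0, then (idx=1), then count=0, then (pos=0), then count=1, then (pos=1), then count=2, then (pos=2), then count=3, then (idx=2), then count=6, then (pos=0), then count=8, then (pos=1), then count=10, then (pos=2), then count=12, then result=1, then (idx=1), then result=65, then (idx=2), then result=4550, then (idx=3), then result=341250, then (idx=4), then result=27300000, then (idx=5), then result=2320500000, then (idx=6), then result=208845000000, then (idx=7), then result=19840275000000, then (idx=8), then result=1984027500000000, then count=-10, then returns 1984027500000000
verdict: not equivalent; witness: base=-5, step=-1


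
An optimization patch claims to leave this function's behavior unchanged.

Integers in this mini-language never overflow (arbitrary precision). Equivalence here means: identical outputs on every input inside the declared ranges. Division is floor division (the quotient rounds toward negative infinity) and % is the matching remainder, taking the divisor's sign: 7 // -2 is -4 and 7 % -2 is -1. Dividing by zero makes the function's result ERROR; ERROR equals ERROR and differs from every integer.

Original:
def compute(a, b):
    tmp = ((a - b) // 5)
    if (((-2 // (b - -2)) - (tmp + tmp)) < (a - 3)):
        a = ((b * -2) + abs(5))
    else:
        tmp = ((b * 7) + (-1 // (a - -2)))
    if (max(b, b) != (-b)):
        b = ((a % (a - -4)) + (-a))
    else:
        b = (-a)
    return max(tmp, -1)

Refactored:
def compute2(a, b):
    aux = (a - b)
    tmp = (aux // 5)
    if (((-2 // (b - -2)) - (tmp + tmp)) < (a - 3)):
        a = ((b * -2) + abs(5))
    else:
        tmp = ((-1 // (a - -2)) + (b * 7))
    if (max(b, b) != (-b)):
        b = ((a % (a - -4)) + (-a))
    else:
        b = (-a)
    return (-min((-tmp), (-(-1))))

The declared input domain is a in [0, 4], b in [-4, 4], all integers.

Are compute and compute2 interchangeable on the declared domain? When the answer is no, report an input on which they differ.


Differences: statement counts differ, plus local variable names differ, plus min/max/abs usage differs — yet all 45 inputs agree.
verdict: equivalent


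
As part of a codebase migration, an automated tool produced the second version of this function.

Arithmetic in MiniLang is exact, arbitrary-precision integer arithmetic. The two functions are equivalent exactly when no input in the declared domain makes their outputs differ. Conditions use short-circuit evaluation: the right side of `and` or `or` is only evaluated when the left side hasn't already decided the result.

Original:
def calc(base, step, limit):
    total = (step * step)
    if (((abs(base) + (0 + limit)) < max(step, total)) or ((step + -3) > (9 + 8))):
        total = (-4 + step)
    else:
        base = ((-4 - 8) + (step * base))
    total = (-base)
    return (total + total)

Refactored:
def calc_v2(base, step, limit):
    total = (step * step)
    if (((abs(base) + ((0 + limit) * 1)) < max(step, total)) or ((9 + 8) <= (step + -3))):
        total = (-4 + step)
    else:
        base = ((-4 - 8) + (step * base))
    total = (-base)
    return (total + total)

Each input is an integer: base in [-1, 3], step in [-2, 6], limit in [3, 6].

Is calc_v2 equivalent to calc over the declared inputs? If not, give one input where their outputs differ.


One difference looks behavioral, but it never changes the outcome for any declared input.
Tracing base=2, step=4, limit=6: calc: total becomes 16; next (((abs(base) + (0 + limit)) < max(step, total)) or ((step + -3) > (9 + 8))) evaluates to true; next total becomes 0; next total becomes -2; next final value -4 | calc_v2: total becomes 16; next (((abs(base) + ((0 + limit) * 1)) < max(step, total)) or ((9 + 8) <= (step + -3))) evaluates to true; next total becomes 0; next total becomes -2; next final value -4 — matching result -4.
Every one of the 180 inputs gives matching results.
verdict: equivalent


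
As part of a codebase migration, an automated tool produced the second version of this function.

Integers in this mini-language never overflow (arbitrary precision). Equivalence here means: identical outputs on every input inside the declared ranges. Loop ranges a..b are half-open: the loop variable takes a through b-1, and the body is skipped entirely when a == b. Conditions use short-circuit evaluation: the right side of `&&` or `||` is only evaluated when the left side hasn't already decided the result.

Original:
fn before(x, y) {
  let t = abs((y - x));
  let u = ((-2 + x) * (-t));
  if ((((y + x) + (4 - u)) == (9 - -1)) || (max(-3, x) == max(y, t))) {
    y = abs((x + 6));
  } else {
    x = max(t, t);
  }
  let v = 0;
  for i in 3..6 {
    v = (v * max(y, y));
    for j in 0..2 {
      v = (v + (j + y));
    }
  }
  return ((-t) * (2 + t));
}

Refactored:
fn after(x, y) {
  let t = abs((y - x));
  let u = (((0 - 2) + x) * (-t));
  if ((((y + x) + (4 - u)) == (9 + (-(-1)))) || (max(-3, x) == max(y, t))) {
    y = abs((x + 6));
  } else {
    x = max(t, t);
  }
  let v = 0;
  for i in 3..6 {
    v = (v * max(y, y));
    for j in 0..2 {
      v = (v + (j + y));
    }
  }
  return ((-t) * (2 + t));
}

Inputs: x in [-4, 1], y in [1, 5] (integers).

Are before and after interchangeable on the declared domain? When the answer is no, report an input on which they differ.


Side by side, the visible changes include: arithmetic usage differs; and constant usage differs.
As a probe, take x=-3, y=4: before runs t = 7; u = 35; ((((y + x) + (4 - u)) == (9 - -1)) || (max(-3, x) == max(y, t))) -> false; x = 7; v = 0; [i=3]; v = 0; [j=0]; v = 4; [j=1]; v = 9; [i=4]; v = 36; [j=0]; v = 40; [j=1]; v = 45; [i=5]; v = 180; [j=0]; v = 184; [j=1]; v = 189; return -63; after runs t = 7; u = 35; ((((y + x) + (4 - u)) == (9 + (-(-1)))) || (max(-3, x) == max(y, t))) -> false; x = 7; v = 0; [i=3]; v = 0; [j=0]; v = 4; [j=1]; v = 9; [i=4]; v = 36; [j=0]; v = 40; [j=1]; v = 45; [i=5]; v = 180; [j=0]; v = 184; [j=1]; v = 189; return -63; both end at -63.
Across all 30 domain points the two functions coincide.
verdict: equivalent


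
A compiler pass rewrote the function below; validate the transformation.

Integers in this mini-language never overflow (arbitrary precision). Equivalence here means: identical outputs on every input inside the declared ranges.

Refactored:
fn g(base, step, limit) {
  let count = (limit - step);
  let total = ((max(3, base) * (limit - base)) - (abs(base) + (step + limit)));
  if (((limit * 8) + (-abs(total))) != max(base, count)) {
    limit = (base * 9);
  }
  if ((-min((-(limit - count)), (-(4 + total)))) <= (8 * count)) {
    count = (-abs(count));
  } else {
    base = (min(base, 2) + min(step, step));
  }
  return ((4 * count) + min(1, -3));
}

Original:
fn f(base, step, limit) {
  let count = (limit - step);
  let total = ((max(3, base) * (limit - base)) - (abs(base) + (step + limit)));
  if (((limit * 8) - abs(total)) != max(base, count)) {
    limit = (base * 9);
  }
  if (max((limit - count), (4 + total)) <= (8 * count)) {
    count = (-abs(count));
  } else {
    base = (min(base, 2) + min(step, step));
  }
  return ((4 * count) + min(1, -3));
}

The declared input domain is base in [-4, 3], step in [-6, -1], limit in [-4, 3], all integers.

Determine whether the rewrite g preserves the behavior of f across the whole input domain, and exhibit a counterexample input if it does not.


Equivalent — the differences include arithmetic usage differs, and min/max/abs usage differs, yet no declared input distinguishes the two.
As a probe, take base=-1, step=-2, limit=3: f runs count becomes 5; next total becomes 10; next (((limit * 8) - abs(total)) != max(base, count)) evaluates to true; next limit becomes -9; next (max((limit - count), (4 + total)) <= (8 * count)) evaluates to true; next count becomes -5; next final value -23; g runs count becomes 5; next total becomes 10; next (((limit * 8) + (-abs(total))) != max(base, count)) evaluates to true; next limit becomes -9; next ((-min((-(limit - count)), (-(4 + total)))) <= (8 * count)) evaluates to true; next count becomes -5; next final value -23; both end at -23.
Sweeping the whole domain (384 inputs) finds no disagreement.
verdict: equivalent


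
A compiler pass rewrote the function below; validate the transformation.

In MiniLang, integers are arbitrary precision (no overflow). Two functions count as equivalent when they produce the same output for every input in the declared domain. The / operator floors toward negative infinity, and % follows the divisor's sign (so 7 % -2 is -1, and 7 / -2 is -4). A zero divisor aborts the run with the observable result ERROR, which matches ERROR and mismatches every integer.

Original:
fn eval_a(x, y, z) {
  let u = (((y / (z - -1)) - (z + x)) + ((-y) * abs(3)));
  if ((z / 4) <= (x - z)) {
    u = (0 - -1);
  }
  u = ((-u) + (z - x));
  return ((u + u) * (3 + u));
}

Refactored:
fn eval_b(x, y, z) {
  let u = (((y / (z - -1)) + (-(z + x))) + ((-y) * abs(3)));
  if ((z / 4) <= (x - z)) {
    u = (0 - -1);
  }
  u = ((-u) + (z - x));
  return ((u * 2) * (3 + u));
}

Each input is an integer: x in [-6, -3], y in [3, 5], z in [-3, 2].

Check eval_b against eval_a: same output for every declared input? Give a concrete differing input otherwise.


Behavior is preserved: although constant usage differs, plus arithmetic usage differs, the outputs never diverge.
As a probe, take x=-5, y=4, z=-1: eval_a runs division by zero -> ERROR; eval_b runs division by zero -> ERROR; both end at ERROR.
Checked all 72 inputs in the declared domain: the outputs agree on every one.
verdict: equivalent


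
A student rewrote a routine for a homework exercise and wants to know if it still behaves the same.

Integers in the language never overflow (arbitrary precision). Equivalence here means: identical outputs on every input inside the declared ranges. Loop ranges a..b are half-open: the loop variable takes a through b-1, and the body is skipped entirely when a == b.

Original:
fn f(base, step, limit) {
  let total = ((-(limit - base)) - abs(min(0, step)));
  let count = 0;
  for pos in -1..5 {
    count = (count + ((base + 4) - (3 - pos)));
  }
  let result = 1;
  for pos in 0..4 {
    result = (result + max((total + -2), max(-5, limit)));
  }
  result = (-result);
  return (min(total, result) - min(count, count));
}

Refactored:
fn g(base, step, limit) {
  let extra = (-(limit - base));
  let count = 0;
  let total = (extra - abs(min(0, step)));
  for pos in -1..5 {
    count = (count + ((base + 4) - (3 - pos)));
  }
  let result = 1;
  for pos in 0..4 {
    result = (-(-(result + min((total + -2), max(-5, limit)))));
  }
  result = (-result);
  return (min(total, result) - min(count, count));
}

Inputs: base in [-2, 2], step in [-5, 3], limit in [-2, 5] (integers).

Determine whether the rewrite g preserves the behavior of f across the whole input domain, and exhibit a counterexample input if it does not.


These are not equivalent — on base=-2, step=-5, limit=3 the outputs split (-16 vs -13).
f: total := -10 | count := 0 | iter pos=-1: | count := -2 | iter pos=0: | count := -3 | iter pos=1: | count := -3 | iter pos=2: | count := -2 | iter pos=3: | count := 0 | iter pos=4: | count := 3 | result := 1 | iter pos=0: | result := 4 | iter pos=1: | result := 7 | iter pos=2: | result := 10 | iter pos=3: | result := 13 | result := -13 | result -16
g: extra := -5 | count := 0 | total := -10 | iter pos=-1: | count := -2 | iter pos=0: | count := -3 | iter pos=1: | count := -3 | iter pos=2: | count := -2 | iter pos=3: | count := 0 | iter pos=4: | count := 3 | result := 1 | iter pos=0: | result := -11 | iter pos=1: | result := -23 | iter pos=2: | result := -35 | iter pos=3: | result := -47 | result := 47 | result -13
verdict: not equivalent; witness: base=-2, step=-5, limit=3


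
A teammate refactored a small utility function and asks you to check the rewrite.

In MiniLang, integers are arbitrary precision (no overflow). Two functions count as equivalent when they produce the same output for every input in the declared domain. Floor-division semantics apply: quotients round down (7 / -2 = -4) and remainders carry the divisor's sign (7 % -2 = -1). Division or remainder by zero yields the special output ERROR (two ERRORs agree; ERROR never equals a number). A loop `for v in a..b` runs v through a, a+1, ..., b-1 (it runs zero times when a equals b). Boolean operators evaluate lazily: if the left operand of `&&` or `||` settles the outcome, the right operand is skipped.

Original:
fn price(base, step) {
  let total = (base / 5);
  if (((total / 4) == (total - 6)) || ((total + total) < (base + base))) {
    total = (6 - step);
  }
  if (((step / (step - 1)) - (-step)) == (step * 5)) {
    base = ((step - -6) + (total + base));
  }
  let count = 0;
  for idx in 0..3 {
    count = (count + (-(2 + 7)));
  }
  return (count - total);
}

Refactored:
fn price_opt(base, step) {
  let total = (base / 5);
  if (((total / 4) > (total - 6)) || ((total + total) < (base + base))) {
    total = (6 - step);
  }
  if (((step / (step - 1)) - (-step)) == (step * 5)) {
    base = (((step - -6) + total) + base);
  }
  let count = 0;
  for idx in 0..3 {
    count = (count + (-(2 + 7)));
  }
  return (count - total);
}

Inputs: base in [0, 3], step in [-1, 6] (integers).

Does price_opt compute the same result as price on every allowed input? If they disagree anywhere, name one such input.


Consider the input base=0, step=-1.
price: total=0, then (((total / 4) == (total - 6)) || ((total + total) < (base + base))) is false, then (((step / (step - 1)) - (-step)) == (step * 5)) is false, then count=0, then (idx=0), then count=-9, then (idx=1), then count=-18, then (idx=2), then count=-27, then returns -27
price_opt: total=0, then (((total / 4) > (total - 6)) || ((total + total) < (base + base))) is true, then total=7, then (((step / (step - 1)) - (-step)) == (step * 5)) is false, then count=0, then (idx=0), then count=-9, then (idx=1), then count=-18, then (idx=2), then count=-27, then returns -34
-27 vs -34 — the two versions disagree here.
verdict: not equivalent; witness: base=0, step=-1
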